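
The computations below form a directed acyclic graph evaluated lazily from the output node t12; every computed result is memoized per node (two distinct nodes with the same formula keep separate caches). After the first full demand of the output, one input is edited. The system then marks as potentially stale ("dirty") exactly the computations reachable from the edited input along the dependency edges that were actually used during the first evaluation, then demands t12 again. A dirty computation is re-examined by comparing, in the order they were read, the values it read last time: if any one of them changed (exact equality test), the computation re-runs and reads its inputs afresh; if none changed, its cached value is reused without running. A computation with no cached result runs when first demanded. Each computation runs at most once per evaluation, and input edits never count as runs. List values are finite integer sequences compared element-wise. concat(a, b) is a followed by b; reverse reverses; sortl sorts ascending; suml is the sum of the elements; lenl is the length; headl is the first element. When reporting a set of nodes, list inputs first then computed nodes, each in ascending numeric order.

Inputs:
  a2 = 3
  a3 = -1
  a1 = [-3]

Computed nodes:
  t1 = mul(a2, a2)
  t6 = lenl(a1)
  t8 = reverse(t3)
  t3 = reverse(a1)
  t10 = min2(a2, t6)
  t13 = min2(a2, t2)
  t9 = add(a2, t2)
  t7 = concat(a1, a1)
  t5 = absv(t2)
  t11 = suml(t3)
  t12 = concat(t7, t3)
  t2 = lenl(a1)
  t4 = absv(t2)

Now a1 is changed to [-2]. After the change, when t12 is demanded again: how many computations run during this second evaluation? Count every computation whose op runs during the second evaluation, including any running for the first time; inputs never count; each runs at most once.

3 computations run: t3, t7, t12.

First demand of the output computes:
  t3 = reverse([-3]) = [-3]
  t7 = concat([-3], [-3]) = [-3, -3]
  t12 = concat([-3, -3], [-3]) = [-3, -3, -3]

After the edit, cleaning proceeds:
  t3: a read changed (a1 [-3]->[-2]) — executes, giving [-2].
  t7: a read changed (a1 [-3]->[-2]; a1 [-3]->[-2]) — executes, giving [-2, -2].
  t12: a read changed (t7 [-3, -3]->[-2, -2]; t3 [-3]->[-2]) — executes, giving [-2, -2, -2].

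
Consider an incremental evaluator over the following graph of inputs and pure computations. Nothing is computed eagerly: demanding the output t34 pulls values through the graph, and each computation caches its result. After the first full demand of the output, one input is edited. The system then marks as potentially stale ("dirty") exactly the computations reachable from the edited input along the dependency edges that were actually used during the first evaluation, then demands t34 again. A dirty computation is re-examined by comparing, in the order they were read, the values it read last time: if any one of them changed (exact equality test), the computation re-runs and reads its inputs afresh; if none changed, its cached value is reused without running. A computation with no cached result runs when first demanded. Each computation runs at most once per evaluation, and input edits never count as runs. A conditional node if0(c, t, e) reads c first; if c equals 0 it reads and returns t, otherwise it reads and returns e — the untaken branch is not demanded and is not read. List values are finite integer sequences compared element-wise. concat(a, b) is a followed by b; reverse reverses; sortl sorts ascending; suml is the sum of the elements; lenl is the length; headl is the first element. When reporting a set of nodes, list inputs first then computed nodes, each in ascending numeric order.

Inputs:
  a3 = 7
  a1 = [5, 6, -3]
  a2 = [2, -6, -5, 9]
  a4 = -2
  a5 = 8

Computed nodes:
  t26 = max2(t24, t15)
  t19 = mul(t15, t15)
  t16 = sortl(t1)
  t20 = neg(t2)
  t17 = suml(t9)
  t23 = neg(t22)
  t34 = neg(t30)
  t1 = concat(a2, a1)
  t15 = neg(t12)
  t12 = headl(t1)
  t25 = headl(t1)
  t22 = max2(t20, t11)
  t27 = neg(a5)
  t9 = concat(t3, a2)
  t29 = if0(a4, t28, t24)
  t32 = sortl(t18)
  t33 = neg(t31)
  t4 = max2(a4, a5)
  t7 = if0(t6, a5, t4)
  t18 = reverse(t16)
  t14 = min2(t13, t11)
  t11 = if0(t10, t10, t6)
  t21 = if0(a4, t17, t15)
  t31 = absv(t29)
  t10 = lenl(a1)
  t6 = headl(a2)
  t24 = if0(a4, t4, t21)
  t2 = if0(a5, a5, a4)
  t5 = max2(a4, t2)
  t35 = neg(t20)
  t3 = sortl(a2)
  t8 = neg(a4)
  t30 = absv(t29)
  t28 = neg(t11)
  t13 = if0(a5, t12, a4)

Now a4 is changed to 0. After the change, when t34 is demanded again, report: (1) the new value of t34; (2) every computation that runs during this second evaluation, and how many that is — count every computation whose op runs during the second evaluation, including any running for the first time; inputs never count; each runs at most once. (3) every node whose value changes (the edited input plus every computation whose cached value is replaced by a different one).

Initial pass — values computed on the first demand:
  t1 = concat([2, -6, -5, 9], [5, 6, -3]) = [2, -6, -5, 9, 5, 6, -3]
  t12 = headl([2, -6, -5, 9, 5, 6, -3]) = 2
  t15 = neg(2) = -2
  t21 = if0(a4=-2 -> else branch t15) = -2
  t24 = if0(a4=-2 -> else branch t21) = -2
  t29 = if0(a4=-2 -> else branch t24) = -2
  t30 = absv(-2) = 2
  t34 = neg(2) = -2

Second demand — change propagation:
  t6: newly demanded (no cache) — executes and yields 2.
  t10: newly demanded (no cache) — executes and yields 3.
  t11: newly demanded (no cache) — executes and yields 2.
  t21: dirty yet unreached — the second evaluation never asks for it.
  t24: dirty yet unreached — the second evaluation never asks for it.
  t28: newly demanded (no cache) — executes and yields -2.
  t29: re-runs because a4 -2->0; new result -2 (unchanged).
  t30: re-examined; everything it read last time is the same (t29 unchanged) — cache 2 kept, no run.
  t34: re-examined; everything it read last time is the same (t30 unchanged) — cache -2 kept, no run.

The important point: the flipped condition redirects demand; t21, t24 are left stale, never re-checked.

t34 now evaluates to -2.
Run set: t6, t10, t11, t28, t29 (5 run).
Changed values: a4.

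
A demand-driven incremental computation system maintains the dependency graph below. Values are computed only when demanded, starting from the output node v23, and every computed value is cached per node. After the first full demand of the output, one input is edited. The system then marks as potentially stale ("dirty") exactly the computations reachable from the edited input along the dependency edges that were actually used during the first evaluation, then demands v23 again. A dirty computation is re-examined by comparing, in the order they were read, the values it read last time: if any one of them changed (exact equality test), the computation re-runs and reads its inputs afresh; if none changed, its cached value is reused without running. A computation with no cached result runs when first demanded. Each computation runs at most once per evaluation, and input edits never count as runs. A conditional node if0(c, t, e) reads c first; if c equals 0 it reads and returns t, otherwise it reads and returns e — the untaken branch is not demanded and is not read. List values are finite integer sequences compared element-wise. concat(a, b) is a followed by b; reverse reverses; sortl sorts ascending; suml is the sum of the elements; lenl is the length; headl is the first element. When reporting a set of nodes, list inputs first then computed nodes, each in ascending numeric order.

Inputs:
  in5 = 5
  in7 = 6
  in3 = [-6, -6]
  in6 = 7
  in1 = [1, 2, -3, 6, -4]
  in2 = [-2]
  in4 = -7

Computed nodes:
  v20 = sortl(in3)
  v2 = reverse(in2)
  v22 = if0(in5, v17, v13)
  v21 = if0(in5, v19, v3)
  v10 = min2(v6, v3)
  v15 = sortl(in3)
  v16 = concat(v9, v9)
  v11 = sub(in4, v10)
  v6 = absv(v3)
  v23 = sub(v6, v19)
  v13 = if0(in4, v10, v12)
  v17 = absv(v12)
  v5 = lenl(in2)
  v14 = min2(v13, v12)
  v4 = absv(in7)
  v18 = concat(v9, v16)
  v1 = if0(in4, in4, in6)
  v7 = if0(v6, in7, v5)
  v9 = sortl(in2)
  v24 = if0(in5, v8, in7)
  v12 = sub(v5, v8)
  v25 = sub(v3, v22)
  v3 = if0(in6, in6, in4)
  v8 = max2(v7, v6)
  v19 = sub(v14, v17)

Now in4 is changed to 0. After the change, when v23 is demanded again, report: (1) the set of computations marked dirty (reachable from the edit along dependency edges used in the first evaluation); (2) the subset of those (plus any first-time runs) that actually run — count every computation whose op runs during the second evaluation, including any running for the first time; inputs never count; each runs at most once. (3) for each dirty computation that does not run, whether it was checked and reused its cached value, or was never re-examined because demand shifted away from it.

Marked dirty: v3, v6, v7, v8, v12, v13, v14, v17, v19, v23.
Computations that run: v3, v6, v7, v8, v10, v12, v13, v14, v17, v19, v23 — 11 in total.
Every dirty computation ran.
Key observation: a condition flipped, so demand reaches new nodes — v10 runs for the first time.

First evaluation (everything demanded from the output):
  v3 = if0(in6=7 -> else branch in4) = -7
  v5 = lenl([-2]) = 1
  v6 = absv(-7) = 7
  v7 = if0(v6=7 -> else branch v5) = 1
  v8 = max2(1, 7) = 7
  v12 = sub(1, 7) = -6
  v13 = if0(in4=-7 -> else branch v12) = -6
  v14 = min2(-6, -6) = -6
  v17 = absv(-6) = 6
  v19 = sub(-6, 6) = -12
  v23 = sub(7, -12) = 19

Propagation after the edit:
  v3: runs — in4 -7->0; result 0.
  v6: runs — v3 -7->0; result 0.
  v7: runs — v6 7->0; result 6.
  v8: runs — v7 1->6; v6 7->0; result 6.
  v10: demanded for the first time — runs, produces 0.
  v12: runs — v8 7->6; result -5.
  v13: runs — in4 -7->0; v12 -6->-5; result 0.
  v14: runs — v13 -6->0; v12 -6->-5; result -5.
  v17: runs — v12 -6->-5; result 5.
  v19: runs — v14 -6->-5; v17 6->5; result -10.
  v23: runs — v6 7->0; v19 -12->-10; result 10.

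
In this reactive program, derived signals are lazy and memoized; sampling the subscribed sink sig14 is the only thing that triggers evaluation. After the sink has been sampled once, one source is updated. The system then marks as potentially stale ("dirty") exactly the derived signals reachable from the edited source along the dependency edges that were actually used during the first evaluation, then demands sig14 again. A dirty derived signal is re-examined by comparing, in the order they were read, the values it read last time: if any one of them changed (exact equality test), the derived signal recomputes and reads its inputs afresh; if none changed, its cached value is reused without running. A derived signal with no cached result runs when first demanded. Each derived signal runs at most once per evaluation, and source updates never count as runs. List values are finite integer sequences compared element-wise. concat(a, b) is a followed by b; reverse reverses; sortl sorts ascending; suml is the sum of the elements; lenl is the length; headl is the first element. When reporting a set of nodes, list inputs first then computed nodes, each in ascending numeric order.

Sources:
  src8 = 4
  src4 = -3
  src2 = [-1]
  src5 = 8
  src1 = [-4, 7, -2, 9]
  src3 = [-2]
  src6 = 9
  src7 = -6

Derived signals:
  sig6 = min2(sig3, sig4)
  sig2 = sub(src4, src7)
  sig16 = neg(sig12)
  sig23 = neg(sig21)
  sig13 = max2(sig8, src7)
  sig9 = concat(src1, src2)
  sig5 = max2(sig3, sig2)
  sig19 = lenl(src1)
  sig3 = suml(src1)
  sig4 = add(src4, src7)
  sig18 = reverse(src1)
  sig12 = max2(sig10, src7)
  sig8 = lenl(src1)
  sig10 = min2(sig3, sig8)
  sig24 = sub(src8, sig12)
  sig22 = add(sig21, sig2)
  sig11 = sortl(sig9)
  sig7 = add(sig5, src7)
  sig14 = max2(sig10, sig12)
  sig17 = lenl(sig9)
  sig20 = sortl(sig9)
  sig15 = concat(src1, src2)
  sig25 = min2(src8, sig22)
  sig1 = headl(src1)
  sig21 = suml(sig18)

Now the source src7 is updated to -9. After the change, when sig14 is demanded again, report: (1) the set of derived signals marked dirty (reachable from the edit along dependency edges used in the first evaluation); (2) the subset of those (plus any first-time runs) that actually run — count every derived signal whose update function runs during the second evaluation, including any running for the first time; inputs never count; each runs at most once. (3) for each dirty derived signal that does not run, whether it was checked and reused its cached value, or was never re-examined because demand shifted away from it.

The edit dirties: sig12, sig14.
1 derived signals run: sig12.
Cache hits after checking: sig14.
Note the absorption at sig12: it re-runs yet its value is the same, leaving the output's value untouched.

First demand of the output computes:
  sig3 = suml([-4, 7, -2, 9]) = 10
  sig8 = lenl([-4, 7, -2, 9]) = 4
  sig10 = min2(10, 4) = 4
  sig12 = max2(4, -6) = 4
  sig14 = max2(4, 4) = 4

After the edit, cleaning proceeds:
  sig12: a read changed (src7 -6->-9) — executes, giving 4 — identical to its old value.
  sig14: dirty, but its reads are unchanged (sig10 unchanged, sig12 unchanged); cached 4 stands.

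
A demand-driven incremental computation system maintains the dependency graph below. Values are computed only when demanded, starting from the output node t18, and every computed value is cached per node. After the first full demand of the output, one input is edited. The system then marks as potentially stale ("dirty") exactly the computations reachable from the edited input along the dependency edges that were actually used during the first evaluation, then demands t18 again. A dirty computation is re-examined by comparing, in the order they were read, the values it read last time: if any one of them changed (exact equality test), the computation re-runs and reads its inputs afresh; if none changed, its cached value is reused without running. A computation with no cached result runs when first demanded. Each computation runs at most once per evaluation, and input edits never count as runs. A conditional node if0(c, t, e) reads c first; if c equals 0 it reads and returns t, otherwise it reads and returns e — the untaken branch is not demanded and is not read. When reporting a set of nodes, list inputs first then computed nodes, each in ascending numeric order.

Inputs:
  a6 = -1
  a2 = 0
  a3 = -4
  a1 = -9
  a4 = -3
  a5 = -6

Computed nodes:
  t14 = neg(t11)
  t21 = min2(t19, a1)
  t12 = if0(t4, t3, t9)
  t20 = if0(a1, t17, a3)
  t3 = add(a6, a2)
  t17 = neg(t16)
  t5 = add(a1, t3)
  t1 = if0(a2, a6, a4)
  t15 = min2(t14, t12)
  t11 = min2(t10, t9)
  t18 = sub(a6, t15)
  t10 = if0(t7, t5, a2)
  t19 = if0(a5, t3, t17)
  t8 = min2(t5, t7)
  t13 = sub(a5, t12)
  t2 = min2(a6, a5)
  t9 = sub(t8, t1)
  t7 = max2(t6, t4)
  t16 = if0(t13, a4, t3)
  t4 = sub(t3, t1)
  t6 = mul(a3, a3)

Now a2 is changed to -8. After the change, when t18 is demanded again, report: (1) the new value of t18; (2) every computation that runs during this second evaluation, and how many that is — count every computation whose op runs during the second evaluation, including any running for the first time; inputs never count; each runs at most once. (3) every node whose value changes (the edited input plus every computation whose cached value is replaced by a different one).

New value of t18: 14.
Computations that run: t1, t3, t4, t5, t7, t8, t9, t10, t11, t12, t14, t15, t18 — 13 in total.
Values that change: a2, t1, t3, t4, t5, t8, t9, t10, t11, t12, t14, t15, t18.

First evaluation (everything demanded from the output):
  t1 = if0(a2=0 -> then branch a6) = -1
  t3 = add(-1, 0) = -1
  t4 = sub(-1, -1) = 0
  t5 = add(-9, -1) = -10
  t6 = mul(-4, -4) = 16
  t7 = max2(16, 0) = 16
  t8 = min2(-10, 16) = -10
  t9 = sub(-10, -1) = -9
  t10 = if0(t7=16 -> else branch a2) = 0
  t11 = min2(0, -9) = -9
  t12 = if0(t4=0 -> then branch t3) = -1
  t14 = neg(-9) = 9
  t15 = min2(9, -1) = -1
  t18 = sub(-1, -1) = 0

Propagation after the edit:
  t1: runs — a2 0->-8; result -3.
  t3: runs — a2 0->-8; result -9.
  t4: runs — t3 -1->-9; t1 -1->-3; result -6.
  t5: runs — t3 -1->-9; result -18.
  t7: runs — t4 0->-6; result 16 (same value as before).
  t8: runs — t5 -10->-18; result -18.
  t9: runs — t8 -10->-18; t1 -1->-3; result -15.
  t10: runs — a2 0->-8; result -8.
  t11: runs — t10 0->-8; t9 -9->-15; result -15.
  t12: runs — t4 0->-6; t3 -1->-9; result -15.
  t14: runs — t11 -9->-15; result 15.
  t15: runs — t14 9->15; t12 -1->-15; result -15.
  t18: runs — t15 -1->-15; result 14.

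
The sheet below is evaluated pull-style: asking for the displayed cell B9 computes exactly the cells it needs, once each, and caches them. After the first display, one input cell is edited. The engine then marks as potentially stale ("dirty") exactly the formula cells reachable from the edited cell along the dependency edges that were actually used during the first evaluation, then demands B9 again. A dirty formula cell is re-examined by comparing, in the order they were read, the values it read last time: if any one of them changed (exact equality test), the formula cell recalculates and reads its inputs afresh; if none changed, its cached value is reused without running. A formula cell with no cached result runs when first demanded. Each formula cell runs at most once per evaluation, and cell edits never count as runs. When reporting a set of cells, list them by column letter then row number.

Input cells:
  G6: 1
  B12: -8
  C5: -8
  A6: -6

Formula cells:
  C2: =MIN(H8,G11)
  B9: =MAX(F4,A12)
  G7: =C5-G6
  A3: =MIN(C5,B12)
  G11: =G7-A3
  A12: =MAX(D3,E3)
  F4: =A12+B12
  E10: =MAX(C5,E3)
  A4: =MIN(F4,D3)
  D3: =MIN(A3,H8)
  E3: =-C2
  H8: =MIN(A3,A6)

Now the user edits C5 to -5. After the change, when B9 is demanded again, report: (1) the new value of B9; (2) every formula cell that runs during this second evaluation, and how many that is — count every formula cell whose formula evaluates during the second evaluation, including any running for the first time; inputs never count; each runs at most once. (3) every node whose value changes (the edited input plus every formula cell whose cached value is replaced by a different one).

First demand of the output computes:
  A3 = MIN(-8, -8) = -8
  G7 = -8 - 1 = -9
  G11 = -9 - -8 = -1
  H8 = MIN(-8, -6) = -8
  C2 = MIN(-8, -1) = -8
  D3 = MIN(-8, -8) = -8
  E3 = -(-8) = 8
  A12 = MAX(-8, 8) = 8
  F4 = 8 + -8 = 0
  B9 = MAX(0, 8) = 8

After the edit, cleaning proceeds:
  A3: a read changed (C5 -8->-5) — executes, giving -8 — identical to its old value.
  G7: a read changed (C5 -8->-5) — executes, giving -6.
  G11: a read changed (G7 -9->-6) — executes, giving 2.
  H8: dirty, but its reads are unchanged (A3 unchanged, A6 unchanged); cached -8 stands.
  C2: a read changed (G11 -1->2) — executes, giving -8 — identical to its old value.
  D3: dirty, but its reads are unchanged (A3 unchanged, H8 unchanged); cached -8 stands.
  E3: dirty, but its reads are unchanged (C2 unchanged); cached 8 stands.
  A12: dirty, but its reads are unchanged (D3 unchanged, E3 unchanged); cached 8 stands.
  F4: dirty, but its reads are unchanged (A12 unchanged, B12 unchanged); cached 0 stands.
  B9: dirty, but its reads are unchanged (F4 unchanged, A12 unchanged); cached 8 stands.

Note where the cutoff bites: H8 is checked, finds nothing changed, and keeps its cache.

Demanding B9 again yields 8.
4 formula cells run: A3, C2, G7, G11.
The nodes whose values change: C5, G7, G11.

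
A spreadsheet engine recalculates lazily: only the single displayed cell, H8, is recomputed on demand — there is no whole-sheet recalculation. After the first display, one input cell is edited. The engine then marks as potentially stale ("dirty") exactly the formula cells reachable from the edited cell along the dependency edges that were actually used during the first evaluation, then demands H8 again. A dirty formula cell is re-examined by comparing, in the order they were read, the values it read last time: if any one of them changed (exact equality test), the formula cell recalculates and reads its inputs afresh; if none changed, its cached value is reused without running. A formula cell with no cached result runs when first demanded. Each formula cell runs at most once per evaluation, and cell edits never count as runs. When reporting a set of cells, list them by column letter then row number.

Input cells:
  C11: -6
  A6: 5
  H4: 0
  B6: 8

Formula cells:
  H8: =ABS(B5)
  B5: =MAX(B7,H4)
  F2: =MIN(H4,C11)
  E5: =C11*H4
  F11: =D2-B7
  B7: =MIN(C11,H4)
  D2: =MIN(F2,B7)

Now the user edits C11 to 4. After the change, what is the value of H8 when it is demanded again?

New value of H8: 0.
Key observation: the change is absorbed at B5 — it re-runs but produces the same value, and the output's value is unchanged.

First evaluation (everything demanded from the output):
  B7 = MIN(-6, 0) = -6
  B5 = MAX(-6, 0) = 0
  H8 = ABS(0) = 0

Propagation after the edit:
  B7: runs — C11 -6->4; result 0.
  B5: runs — B7 -6->0; result 0 (same value as before).
  H8: checked — values it read are unchanged (B5 unchanged); reused cached 0 without running.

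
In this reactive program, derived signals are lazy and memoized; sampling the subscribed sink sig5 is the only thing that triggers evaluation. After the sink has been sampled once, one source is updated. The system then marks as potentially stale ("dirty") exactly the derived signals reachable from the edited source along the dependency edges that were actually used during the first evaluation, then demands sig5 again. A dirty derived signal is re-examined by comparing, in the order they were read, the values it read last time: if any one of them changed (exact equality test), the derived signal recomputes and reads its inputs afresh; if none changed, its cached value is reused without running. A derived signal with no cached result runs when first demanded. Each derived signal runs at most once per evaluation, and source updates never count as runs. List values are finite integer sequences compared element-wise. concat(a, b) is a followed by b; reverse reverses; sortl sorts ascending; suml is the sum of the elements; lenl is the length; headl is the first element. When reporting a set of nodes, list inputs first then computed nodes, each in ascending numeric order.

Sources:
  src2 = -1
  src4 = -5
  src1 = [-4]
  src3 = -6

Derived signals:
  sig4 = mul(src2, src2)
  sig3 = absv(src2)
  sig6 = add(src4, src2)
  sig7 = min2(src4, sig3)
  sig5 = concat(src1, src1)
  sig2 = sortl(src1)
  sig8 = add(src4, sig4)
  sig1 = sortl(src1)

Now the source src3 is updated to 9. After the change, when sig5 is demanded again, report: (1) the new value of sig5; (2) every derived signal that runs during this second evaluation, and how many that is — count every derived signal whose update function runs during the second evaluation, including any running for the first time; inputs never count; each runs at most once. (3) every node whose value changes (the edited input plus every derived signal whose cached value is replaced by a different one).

First demand of the output computes:
  sig5 = concat([-4], [-4]) = [-4, -4]

After the edit, cleaning proceeds:
  no node depends on src3 at all; the second demand re-runs nothing.

Note the shortcut — nothing in the graph depends on src3 at all, so no recomputation happens.

Demanding sig5 again yields [-4, -4].
0 derived signals run: none.
The nodes whose values change: src3.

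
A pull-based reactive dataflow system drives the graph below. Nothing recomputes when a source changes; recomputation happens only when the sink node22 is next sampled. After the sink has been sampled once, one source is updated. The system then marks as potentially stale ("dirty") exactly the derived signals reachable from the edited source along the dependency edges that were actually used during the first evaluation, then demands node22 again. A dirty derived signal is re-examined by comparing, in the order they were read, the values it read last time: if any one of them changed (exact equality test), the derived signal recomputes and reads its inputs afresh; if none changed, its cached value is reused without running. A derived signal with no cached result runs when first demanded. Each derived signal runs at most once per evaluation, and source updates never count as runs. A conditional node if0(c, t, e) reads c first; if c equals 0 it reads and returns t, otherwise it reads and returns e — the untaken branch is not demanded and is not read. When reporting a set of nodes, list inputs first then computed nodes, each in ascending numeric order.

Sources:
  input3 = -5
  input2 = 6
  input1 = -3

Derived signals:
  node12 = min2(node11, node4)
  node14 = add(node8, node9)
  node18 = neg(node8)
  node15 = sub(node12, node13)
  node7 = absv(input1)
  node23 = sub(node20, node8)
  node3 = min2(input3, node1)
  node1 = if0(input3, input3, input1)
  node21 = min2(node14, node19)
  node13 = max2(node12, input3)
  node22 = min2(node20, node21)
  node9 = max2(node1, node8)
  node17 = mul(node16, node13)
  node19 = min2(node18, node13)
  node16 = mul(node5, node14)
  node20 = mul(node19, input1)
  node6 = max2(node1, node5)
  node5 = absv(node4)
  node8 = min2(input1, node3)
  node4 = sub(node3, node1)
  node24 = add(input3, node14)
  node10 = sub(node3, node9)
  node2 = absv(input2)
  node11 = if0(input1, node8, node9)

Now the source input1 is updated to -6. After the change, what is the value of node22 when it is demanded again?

First evaluation (everything demanded from the output):
  node1 = if0(input3=-5 -> else branch input1) = -3
  node3 = min2(-5, -3) = -5
  node4 = sub(-5, -3) = -2
  node8 = min2(-3, -5) = -5
  node9 = max2(-3, -5) = -3
  node11 = if0(input1=-3 -> else branch node9) = -3
  node12 = min2(-3, -2) = -3
  node13 = max2(-3, -5) = -3
  node14 = add(-5, -3) = -8
  node18 = neg(-5) = 5
  node19 = min2(5, -3) = -3
  node20 = mul(-3, -3) = 9
  node21 = min2(-8, -3) = -8
  node22 = min2(9, -8) = -8

Propagation after the edit:
  node1: runs — input1 -3->-6; result -6.
  node3: runs — node1 -3->-6; result -6.
  node4: runs — node3 -5->-6; node1 -3->-6; result 0.
  node8: runs — input1 -3->-6; node3 -5->-6; result -6.
  node9: runs — node1 -3->-6; node8 -5->-6; result -6.
  node11: runs — input1 -3->-6; node9 -3->-6; result -6.
  node12: runs — node11 -3->-6; node4 -2->0; result -6.
  node13: runs — node12 -3->-6; result -5.
  node14: runs — node8 -5->-6; node9 -3->-6; result -12.
  node18: runs — node8 -5->-6; result 6.
  node19: runs — node18 5->6; node13 -3->-5; result -5.
  node20: runs — node19 -3->-5; input1 -3->-6; result 30.
  node21: runs — node14 -8->-12; node19 -3->-5; result -12.
  node22: runs — node20 9->30; node21 -8->-12; result -12.

New value of node22: -12.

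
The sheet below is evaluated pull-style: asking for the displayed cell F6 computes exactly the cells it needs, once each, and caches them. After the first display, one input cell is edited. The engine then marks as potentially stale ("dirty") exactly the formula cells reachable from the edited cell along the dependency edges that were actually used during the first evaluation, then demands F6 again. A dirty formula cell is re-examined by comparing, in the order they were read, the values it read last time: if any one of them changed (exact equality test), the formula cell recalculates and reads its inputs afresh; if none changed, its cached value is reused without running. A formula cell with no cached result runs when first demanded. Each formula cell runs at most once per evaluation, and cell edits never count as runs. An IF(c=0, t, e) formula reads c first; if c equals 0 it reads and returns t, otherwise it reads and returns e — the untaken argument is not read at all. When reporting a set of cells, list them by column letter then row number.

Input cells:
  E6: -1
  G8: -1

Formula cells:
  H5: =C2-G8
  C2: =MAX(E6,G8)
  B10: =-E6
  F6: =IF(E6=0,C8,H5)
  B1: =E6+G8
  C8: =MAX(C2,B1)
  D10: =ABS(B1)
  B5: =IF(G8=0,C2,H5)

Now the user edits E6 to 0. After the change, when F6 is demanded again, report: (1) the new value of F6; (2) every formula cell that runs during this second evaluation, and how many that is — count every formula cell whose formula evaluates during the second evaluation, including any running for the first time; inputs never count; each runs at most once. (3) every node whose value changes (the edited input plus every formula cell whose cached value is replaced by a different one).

First demand of the output computes:
  C2 = MAX(-1, -1) = -1
  H5 = -1 - -1 = 0
  F6 = IF(E6=0: E6=-1 -> else branch H5) = 0

After the edit, cleaning proceeds:
  B1: had never run; runs now, result -1.
  C2: a read changed (E6 -1->0) — executes, giving 0.
  C8: had never run; runs now, result 0.
  H5: stays stale; no demand reaches it after the flip.
  F6: a read changed (E6 -1->0) — executes, giving 0 — identical to its old value.

Note the branch switch — demand abandons H5, which is never re-examined.

Demanding F6 again yields 0.
4 formula cells run: B1, C2, C8, F6.
The nodes whose values change: C2, E6.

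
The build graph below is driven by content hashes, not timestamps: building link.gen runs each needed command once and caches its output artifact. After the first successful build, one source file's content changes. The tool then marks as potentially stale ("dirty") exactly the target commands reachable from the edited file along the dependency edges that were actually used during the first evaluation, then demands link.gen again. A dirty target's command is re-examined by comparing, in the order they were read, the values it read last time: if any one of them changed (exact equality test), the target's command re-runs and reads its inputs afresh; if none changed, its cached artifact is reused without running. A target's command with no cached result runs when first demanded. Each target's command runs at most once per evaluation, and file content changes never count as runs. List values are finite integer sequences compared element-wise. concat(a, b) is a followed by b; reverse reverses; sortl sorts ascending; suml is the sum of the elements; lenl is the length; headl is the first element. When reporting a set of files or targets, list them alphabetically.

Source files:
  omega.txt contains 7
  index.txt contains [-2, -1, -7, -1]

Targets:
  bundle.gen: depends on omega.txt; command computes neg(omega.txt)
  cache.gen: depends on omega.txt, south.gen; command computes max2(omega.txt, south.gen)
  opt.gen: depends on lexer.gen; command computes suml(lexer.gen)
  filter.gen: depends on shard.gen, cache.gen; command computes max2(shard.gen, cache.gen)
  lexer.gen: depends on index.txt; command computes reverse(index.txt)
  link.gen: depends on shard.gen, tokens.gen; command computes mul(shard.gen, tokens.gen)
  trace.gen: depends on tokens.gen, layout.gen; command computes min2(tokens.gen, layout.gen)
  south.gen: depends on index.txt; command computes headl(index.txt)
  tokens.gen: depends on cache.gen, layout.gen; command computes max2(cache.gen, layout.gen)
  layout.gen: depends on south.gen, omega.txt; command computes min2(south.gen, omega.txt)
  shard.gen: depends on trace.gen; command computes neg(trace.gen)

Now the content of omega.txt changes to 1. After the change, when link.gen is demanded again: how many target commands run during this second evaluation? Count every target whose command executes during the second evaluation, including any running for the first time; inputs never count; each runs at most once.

Run set: cache.gen, layout.gen, link.gen, tokens.gen, trace.gen (5 run).
The important point: at shard.gen every value read last time is unchanged, so the dirty flag clears without a run.

Initial pass — values computed on the first demand:
  south.gen = headl([-2, -1, -7, -1]) = -2
  cache.gen = max2(7, -2) = 7
  layout.gen = min2(-2, 7) = -2
  tokens.gen = max2(7, -2) = 7
  trace.gen = min2(7, -2) = -2
  shard.gen = neg(-2) = 2
  link.gen = mul(2, 7) = 14

Second demand — change propagation:
  cache.gen: re-runs because omega.txt 7->1; new result 1.
  layout.gen: re-runs because omega.txt 7->1; new result -2 (unchanged).
  tokens.gen: re-runs because cache.gen 7->1; new result 1.
  trace.gen: re-runs because tokens.gen 7->1; new result -2 (unchanged).
  shard.gen: re-examined; everything it read last time is the same (trace.gen unchanged) — cache 2 kept, no run.
  link.gen: re-runs because tokens.gen 7->1; new result 2.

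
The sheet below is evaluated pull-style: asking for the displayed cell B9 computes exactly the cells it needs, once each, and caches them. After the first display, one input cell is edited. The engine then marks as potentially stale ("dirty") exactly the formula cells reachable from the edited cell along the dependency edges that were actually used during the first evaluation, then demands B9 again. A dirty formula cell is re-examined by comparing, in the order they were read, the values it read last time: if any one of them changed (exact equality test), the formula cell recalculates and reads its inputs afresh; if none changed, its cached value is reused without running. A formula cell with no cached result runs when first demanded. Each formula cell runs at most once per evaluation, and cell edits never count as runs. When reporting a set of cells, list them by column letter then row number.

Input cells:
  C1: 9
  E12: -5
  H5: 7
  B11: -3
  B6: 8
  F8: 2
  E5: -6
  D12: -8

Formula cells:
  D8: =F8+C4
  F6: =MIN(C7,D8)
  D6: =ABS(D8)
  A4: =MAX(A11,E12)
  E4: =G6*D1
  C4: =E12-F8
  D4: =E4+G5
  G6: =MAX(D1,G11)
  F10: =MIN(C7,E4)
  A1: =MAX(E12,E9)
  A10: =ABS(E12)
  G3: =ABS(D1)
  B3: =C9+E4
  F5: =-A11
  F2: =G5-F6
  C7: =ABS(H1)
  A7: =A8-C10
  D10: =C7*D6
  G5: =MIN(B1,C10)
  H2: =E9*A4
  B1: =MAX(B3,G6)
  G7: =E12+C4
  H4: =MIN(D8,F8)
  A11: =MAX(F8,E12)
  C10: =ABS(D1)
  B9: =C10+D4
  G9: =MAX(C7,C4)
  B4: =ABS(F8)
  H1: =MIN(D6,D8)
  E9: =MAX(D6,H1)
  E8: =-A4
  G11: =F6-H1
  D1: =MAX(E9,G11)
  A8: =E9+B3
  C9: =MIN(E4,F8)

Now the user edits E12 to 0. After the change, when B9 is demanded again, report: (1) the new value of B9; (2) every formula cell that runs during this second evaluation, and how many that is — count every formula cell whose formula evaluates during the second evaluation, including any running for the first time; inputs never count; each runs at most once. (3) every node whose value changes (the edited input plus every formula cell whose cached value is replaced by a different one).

Demanding B9 again yields 0.
18 formula cells run: B1, B3, B9, C4, C7, C9, C10, D1, D4, D6, D8, E4, E9, F6, G5, G6, G11, H1.
The nodes whose values change: B1, B3, B9, C4, C7, C9, C10, D1, D4, D6, D8, E4, E9, E12, F6, G5, G6, H1.

First demand of the output computes:
  C4 = -5 - 2 = -7
  D8 = 2 + -7 = -5
  D6 = ABS(-5) = 5
  H1 = MIN(5, -5) = -5
  C7 = ABS(-5) = 5
  E9 = MAX(5, -5) = 5
  F6 = MIN(5, -5) = -5
  G11 = -5 - -5 = 0
  D1 = MAX(5, 0) = 5
  C10 = ABS(5) = 5
  G6 = MAX(5, 0) = 5
  E4 = 5 * 5 = 25
  C9 = MIN(25, 2) = 2
  B3 = 2 + 25 = 27
  B1 = MAX(27, 5) = 27
  G5 = MIN(27, 5) = 5
  D4 = 25 + 5 = 30
  B9 = 5 + 30 = 35

After the edit, cleaning proceeds:
  C4: a read changed (E12 -5->0) — executes, giving -2.
  D8: a read changed (C4 -7->-2) — executes, giving 0.
  D6: a read changed (D8 -5->0) — executes, giving 0.
  H1: a read changed (D6 5->0; D8 -5->0) — executes, giving 0.
  C7: a read changed (H1 -5->0) — executes, giving 0.
  E9: a read changed (D6 5->0; H1 -5->0) — executes, giving 0.
  F6: a read changed (C7 5->0; D8 -5->0) — executes, giving 0.
  G11: a read changed (F6 -5->0; H1 -5->0) — executes, giving 0 — identical to its old value.
  D1: a read changed (E9 5->0) — executes, giving 0.
  C10: a read changed (D1 5->0) — executes, giving 0.
  G6: a read changed (D1 5->0) — executes, giving 0.
  E4: a read changed (G6 5->0; D1 5->0) — executes, giving 0.
  C9: a read changed (E4 25->0) — executes, giving 0.
  B3: a read changed (C9 2->0; E4 25->0) — executes, giving 0.
  B1: a read changed (B3 27->0; G6 5->0) — executes, giving 0.
  G5: a read changed (B1 27->0; C10 5->0) — executes, giving 0.
  D4: a read changed (E4 25->0; G5 5->0) — executes, giving 0.
  B9: a read changed (C10 5->0; D4 30->0) — executes, giving 0.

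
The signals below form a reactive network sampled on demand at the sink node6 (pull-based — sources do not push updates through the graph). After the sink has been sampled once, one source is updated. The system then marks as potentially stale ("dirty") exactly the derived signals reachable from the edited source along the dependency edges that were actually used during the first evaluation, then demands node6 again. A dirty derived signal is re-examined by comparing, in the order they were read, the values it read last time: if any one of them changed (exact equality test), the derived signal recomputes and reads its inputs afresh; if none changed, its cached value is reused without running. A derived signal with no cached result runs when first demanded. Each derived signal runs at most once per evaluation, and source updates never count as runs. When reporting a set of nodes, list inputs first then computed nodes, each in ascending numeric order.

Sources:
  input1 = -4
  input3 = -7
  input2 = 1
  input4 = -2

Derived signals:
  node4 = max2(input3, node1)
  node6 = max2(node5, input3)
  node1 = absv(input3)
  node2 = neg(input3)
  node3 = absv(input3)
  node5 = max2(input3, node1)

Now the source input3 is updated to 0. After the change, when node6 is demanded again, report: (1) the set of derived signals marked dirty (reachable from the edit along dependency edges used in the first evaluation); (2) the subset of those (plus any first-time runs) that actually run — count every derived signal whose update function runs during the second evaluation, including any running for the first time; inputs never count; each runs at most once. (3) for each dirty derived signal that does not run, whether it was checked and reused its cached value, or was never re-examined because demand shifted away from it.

Dirty set: node1, node5, node6.
Run set: node1, node5, node6 (3 run).
All dirty derived signals ended up running.

Initial pass — values computed on the first demand:
  node1 = absv(-7) = 7
  node5 = max2(-7, 7) = 7
  node6 = max2(7, -7) = 7

Second demand — change propagation:
  node1: re-runs because input3 -7->0; new result 0.
  node5: re-runs because input3 -7->0; node1 7->0; new result 0.
  node6: re-runs because node5 7->0; input3 -7->0; new result 0.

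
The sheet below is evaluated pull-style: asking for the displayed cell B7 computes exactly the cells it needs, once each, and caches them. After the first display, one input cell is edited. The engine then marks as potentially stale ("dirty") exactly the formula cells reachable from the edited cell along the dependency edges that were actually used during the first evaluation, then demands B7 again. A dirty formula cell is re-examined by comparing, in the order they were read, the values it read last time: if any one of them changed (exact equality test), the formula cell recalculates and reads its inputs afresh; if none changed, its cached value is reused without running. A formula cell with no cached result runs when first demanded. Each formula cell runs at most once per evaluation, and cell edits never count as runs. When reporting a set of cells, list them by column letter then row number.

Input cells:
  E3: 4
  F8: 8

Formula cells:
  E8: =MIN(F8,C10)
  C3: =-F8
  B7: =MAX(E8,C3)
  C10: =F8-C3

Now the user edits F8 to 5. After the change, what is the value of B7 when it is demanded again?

Demanding B7 again yields 5.

First demand of the output computes:
  C3 = -(8) = -8
  C10 = 8 - -8 = 16
  E8 = MIN(8, 16) = 8
  B7 = MAX(8, -8) = 8

After the edit, cleaning proceeds:
  C3: a read changed (F8 8->5) — executes, giving -5.
  C10: a read changed (F8 8->5; C3 -8->-5) — executes, giving 10.
  E8: a read changed (F8 8->5; C10 16->10) — executes, giving 5.
  B7: a read changed (E8 8->5; C3 -8->-5) — executes, giving 5.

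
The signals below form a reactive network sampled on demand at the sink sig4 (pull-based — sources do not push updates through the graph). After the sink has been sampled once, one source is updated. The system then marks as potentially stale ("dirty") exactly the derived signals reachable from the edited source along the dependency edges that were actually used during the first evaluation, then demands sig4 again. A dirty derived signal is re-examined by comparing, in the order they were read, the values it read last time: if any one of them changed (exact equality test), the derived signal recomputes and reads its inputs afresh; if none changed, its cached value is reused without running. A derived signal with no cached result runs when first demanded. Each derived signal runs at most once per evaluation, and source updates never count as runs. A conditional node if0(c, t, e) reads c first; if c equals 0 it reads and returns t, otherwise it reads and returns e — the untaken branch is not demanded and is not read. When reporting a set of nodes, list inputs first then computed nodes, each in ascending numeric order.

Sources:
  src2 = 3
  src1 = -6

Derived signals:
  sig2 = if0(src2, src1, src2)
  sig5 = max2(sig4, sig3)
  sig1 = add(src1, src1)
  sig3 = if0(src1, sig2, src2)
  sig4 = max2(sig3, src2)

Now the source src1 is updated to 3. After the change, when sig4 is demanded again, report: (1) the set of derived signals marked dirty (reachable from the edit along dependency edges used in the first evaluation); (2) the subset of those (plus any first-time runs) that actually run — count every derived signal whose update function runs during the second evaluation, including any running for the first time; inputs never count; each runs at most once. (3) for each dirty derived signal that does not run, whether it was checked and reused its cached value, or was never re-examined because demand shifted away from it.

Initial pass — values computed on the first demand:
  sig3 = if0(src1=-6 -> else branch src2) = 3
  sig4 = max2(3, 3) = 3

Second demand — change propagation:
  sig3: re-runs because src1 -6->3; new result 3 (unchanged).
  sig4: re-examined; everything it read last time is the same (sig3 unchanged, src2 unchanged) — cache 3 kept, no run.

The important point: sig3 recomputes to an identical value, and the output ends up unchanged.

Dirty set: sig3, sig4.
Run set: sig3 (1 run).
Re-examined without running (cache reused): sig4.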